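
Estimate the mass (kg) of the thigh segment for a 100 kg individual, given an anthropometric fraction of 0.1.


m_segment = body_mass * fraction
m_segment = 100 * 0.1
m_segment = 10.0000


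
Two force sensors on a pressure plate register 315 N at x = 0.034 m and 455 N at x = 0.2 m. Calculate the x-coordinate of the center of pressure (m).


COP_x = (F1*x1 + F2*x2) / (F1 + F2)
COP_x = (315*0.034 + 455*0.2) / (315 + 455)
Numerator = 101.7100
Denominator = 770
COP_x = 0.1321


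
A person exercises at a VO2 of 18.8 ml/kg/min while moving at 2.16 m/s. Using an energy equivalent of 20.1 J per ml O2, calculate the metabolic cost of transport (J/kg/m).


Power per kg = VO2 * 20.1 / 60
Power per kg = 18.8 * 20.1 / 60 = 6.2980 W/kg
Cost = power_per_kg / speed
Cost = 6.2980 / 2.16
Cost = 2.9157


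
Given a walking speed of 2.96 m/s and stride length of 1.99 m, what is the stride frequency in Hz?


f = v / stride_length
f = 2.96 / 1.99
f = 1.4874


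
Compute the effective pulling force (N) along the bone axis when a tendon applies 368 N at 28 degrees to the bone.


F_eff = F_tendon * cos(theta)
theta = 28 deg = 0.4887 rad
cos(theta) = 0.8829
F_eff = 368 * 0.8829
F_eff = 324.9247


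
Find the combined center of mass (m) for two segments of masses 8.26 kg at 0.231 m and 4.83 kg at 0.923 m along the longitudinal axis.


COM = (m1*x1 + m2*x2) / (m1 + m2)
COM = (8.26*0.231 + 4.83*0.923) / (8.26 + 4.83)
Numerator = 6.3662
Denominator = 13.0900
COM = 0.4863


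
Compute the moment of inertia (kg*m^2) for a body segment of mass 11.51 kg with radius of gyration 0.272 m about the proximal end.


I = m * k^2
I = 11.51 * 0.272^2
k^2 = 0.0740
I = 0.8516


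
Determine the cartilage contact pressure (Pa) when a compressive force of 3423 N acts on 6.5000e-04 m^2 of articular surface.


P = F / A
P = 3423 / 6.5000e-04
P = 5.2662e+06


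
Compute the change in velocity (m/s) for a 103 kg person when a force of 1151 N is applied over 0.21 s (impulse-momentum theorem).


J = F * dt = 1151 * 0.21 = 241.7100 N*s
delta_v = J / m
delta_v = 241.7100 / 103
delta_v = 2.3467


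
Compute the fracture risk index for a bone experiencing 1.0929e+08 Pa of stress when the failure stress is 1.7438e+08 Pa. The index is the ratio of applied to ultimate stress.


FRI = applied / ultimate
FRI = 1.0929e+08 / 1.7438e+08
FRI = 0.6267


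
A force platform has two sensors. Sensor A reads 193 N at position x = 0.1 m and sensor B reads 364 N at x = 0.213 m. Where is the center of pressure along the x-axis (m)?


COP_x = (F1*x1 + F2*x2) / (F1 + F2)
COP_x = (193*0.1 + 364*0.213) / (193 + 364)
Numerator = 96.8320
Denominator = 557
COP_x = 0.1738


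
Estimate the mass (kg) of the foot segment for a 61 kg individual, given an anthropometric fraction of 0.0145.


m_segment = body_mass * fraction
m_segment = 61 * 0.0145
m_segment = 0.8845


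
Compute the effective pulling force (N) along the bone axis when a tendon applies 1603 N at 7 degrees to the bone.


F_eff = F_tendon * cos(theta)
theta = 7 deg = 0.1222 rad
cos(theta) = 0.9925
F_eff = 1603 * 0.9925
F_eff = 1591.0515


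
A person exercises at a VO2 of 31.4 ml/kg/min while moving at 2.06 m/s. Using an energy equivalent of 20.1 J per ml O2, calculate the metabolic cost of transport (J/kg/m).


Power per kg = VO2 * 20.1 / 60
Power per kg = 31.4 * 20.1 / 60 = 10.5190 W/kg
Cost = power_per_kg / speed
Cost = 10.5190 / 2.06
Cost = 5.1063


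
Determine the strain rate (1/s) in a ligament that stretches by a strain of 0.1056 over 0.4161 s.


strain_rate = delta_strain / delta_t
strain_rate = 0.1056 / 0.4161
strain_rate = 0.2538


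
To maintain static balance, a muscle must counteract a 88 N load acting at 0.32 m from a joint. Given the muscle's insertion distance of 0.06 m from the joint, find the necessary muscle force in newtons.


F_muscle = W * d_load / d_muscle
F_muscle = 88 * 0.32 / 0.06
Numerator = 28.1600
F_muscle = 469.3333


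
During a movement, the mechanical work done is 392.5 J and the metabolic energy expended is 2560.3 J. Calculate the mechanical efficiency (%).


eta = (W_mech / E_meta) * 100
eta = (392.5 / 2560.3) * 100
ratio = 0.1533
eta = 15.3302


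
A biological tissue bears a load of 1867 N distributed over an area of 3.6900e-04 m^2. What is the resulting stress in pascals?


stress = F / A
stress = 1867 / 3.6900e-04
stress = 5.0596e+06


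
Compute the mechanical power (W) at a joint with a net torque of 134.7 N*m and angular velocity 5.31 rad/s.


P = M * omega
P = 134.7 * 5.31
P = 715.2570


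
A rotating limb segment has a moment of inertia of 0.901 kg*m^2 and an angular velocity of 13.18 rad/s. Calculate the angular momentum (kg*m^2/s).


L = I * omega
L = 0.901 * 13.18
L = 11.8752


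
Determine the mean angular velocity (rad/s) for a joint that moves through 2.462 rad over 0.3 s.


omega = delta_theta / delta_t
omega = 2.462 / 0.3
omega = 8.2067


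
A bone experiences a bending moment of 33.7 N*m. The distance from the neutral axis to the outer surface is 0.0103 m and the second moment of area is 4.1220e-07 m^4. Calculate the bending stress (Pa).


sigma = M * c / I
sigma = 33.7 * 0.0103 / 4.1220e-07
M * c = 0.3471
sigma = 842091.2179


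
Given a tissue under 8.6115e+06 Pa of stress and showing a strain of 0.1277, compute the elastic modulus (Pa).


E = stress / strain
E = 8.6115e+06 / 0.1277
E = 6.7435e+07


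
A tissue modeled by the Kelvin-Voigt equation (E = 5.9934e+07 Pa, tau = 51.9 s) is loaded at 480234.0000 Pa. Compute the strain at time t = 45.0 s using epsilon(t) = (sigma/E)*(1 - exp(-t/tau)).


epsilon(t) = (sigma/E) * (1 - exp(-t/tau))
sigma/E = 480234.0000 / 5.9934e+07 = 0.0080
exp(-t/tau) = exp(-45.0 / 51.9) = 0.4202
epsilon = 0.0080 * (1 - 0.4202)
epsilon = 0.0046


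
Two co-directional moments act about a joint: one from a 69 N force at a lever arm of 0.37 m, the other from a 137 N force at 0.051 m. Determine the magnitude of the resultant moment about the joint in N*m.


M = F1 * d1 + F2 * d2
M = 69 * 0.37 + 137 * 0.051
M = 25.5300 + 6.9870
M = 32.5170


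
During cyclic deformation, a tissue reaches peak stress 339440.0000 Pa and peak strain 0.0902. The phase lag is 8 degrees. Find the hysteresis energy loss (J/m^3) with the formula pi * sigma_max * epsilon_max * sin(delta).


E_loss = pi * sigma_max * epsilon_max * sin(delta)
delta = 8 deg = 0.1396 rad
sin(delta) = 0.1392
E_loss = pi * 339440.0000 * 0.0902 * 0.1392
E_loss = 13386.7371


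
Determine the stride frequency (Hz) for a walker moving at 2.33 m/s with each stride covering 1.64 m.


f = v / stride_length
f = 2.33 / 1.64
f = 1.4207


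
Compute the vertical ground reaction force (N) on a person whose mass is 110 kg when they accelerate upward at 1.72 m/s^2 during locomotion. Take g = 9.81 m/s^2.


GRF = m * (g + a)
GRF = 110 * (9.81 + 1.72)
GRF = 110 * 11.5300
GRF = 1268.3000


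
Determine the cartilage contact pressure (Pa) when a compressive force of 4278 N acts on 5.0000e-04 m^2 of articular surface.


P = F / A
P = 4278 / 5.0000e-04
P = 8.5560e+06


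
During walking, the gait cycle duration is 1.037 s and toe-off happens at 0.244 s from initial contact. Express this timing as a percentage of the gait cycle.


pct = (event_time / cycle_time) * 100
pct = (0.244 / 1.037) * 100
ratio = 0.2353
pct = 23.5294


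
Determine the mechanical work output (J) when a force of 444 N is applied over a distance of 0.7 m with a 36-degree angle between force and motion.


W = F * d * cos(theta)
theta = 36 deg = 0.6283 rad
cos(theta) = 0.8090
W = 444 * 0.7 * 0.8090
W = 251.4425


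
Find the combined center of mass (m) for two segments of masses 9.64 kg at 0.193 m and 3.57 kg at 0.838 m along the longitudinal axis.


COM = (m1*x1 + m2*x2) / (m1 + m2)
COM = (9.64*0.193 + 3.57*0.838) / (9.64 + 3.57)
Numerator = 4.8522
Denominator = 13.2100
COM = 0.3673


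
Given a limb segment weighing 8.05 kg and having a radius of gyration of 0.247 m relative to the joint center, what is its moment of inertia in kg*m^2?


I = m * k^2
I = 8.05 * 0.247^2
k^2 = 0.0610
I = 0.4911


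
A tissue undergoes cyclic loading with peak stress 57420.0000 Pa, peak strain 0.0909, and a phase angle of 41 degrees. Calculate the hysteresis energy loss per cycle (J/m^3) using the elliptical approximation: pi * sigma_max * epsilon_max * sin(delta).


E_loss = pi * sigma_max * epsilon_max * sin(delta)
delta = 41 deg = 0.7156 rad
sin(delta) = 0.6561
E_loss = pi * 57420.0000 * 0.0909 * 0.6561
E_loss = 10757.7107


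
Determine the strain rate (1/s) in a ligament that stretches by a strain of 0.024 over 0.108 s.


strain_rate = delta_strain / delta_t
strain_rate = 0.024 / 0.108
strain_rate = 0.2222


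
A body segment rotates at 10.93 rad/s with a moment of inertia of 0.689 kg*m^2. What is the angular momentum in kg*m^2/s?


L = I * omega
L = 0.689 * 10.93
L = 7.5308


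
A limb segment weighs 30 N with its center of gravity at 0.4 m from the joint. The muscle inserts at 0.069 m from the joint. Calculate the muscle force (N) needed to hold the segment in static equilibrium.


F_muscle = W * d_load / d_muscle
F_muscle = 30 * 0.4 / 0.069
Numerator = 12.0000
F_muscle = 173.9130


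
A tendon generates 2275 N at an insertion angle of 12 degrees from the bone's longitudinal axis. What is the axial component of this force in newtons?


F_eff = F_tendon * cos(theta)
theta = 12 deg = 0.2094 rad
cos(theta) = 0.9781
F_eff = 2275 * 0.9781
F_eff = 2225.2858


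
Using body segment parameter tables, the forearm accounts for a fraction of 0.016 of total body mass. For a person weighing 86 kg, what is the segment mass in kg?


m_segment = body_mass * fraction
m_segment = 86 * 0.016
m_segment = 1.3760


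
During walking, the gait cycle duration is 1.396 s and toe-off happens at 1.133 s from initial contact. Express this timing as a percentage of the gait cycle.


pct = (event_time / cycle_time) * 100
pct = (1.133 / 1.396) * 100
ratio = 0.8116
pct = 81.1605


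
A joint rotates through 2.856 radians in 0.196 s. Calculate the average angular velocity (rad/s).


omega = delta_theta / delta_t
omega = 2.856 / 0.196
omega = 14.5714


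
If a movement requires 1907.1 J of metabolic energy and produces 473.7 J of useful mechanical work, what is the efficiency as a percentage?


eta = (W_mech / E_meta) * 100
eta = (473.7 / 1907.1) * 100
ratio = 0.2484
eta = 24.8388


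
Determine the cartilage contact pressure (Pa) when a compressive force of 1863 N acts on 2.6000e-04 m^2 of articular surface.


P = F / A
P = 1863 / 2.6000e-04
P = 7.1654e+06


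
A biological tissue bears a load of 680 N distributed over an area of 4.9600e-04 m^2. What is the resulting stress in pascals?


stress = F / A
stress = 680 / 4.9600e-04
stress = 1.3710e+06


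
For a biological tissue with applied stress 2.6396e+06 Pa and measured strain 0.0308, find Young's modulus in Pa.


E = stress / strain
E = 2.6396e+06 / 0.0308
E = 8.5701e+07


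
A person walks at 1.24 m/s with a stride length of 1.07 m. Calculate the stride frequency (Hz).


f = v / stride_length
f = 1.24 / 1.07
f = 1.1589


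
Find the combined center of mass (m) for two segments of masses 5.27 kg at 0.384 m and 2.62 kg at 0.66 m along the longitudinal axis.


COM = (m1*x1 + m2*x2) / (m1 + m2)
COM = (5.27*0.384 + 2.62*0.66) / (5.27 + 2.62)
Numerator = 3.7529
Denominator = 7.8900
COM = 0.4757


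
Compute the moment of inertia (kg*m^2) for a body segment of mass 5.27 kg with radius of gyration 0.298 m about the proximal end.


I = m * k^2
I = 5.27 * 0.298^2
k^2 = 0.0888
I = 0.4680


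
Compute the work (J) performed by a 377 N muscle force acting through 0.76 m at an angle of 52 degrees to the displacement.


W = F * d * cos(theta)
theta = 52 deg = 0.9076 rad
cos(theta) = 0.6157
W = 377 * 0.76 * 0.6157
W = 176.3993


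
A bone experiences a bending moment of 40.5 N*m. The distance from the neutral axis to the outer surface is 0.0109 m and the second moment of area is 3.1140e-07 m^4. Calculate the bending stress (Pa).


sigma = M * c / I
sigma = 40.5 * 0.0109 / 3.1140e-07
M * c = 0.4415
sigma = 1.4176e+06


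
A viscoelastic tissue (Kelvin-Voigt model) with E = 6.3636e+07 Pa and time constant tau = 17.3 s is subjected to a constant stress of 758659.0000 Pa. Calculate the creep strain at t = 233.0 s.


epsilon(t) = (sigma/E) * (1 - exp(-t/tau))
sigma/E = 758659.0000 / 6.3636e+07 = 0.0119
exp(-t/tau) = exp(-233.0 / 17.3) = 1.4152e-06
epsilon = 0.0119 * (1 - 1.4152e-06)
epsilon = 0.0119


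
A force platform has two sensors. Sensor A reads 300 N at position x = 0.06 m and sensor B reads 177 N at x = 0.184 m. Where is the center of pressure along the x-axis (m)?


COP_x = (F1*x1 + F2*x2) / (F1 + F2)
COP_x = (300*0.06 + 177*0.184) / (300 + 177)
Numerator = 50.5680
Denominator = 477
COP_x = 0.1060


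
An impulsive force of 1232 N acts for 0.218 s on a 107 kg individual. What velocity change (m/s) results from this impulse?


J = F * dt = 1232 * 0.218 = 268.5760 N*s
delta_v = J / m
delta_v = 268.5760 / 107
delta_v = 2.5101


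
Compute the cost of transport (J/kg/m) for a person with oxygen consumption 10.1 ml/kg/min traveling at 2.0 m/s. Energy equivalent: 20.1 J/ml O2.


Power per kg = VO2 * 20.1 / 60
Power per kg = 10.1 * 20.1 / 60 = 3.3835 W/kg
Cost = power_per_kg / speed
Cost = 3.3835 / 2.0
Cost = 1.6918


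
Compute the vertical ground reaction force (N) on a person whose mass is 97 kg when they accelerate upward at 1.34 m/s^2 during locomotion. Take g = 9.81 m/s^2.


GRF = m * (g + a)
GRF = 97 * (9.81 + 1.34)
GRF = 97 * 11.1500
GRF = 1081.5500


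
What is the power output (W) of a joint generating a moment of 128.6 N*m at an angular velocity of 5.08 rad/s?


P = M * omega
P = 128.6 * 5.08
P = 653.2880


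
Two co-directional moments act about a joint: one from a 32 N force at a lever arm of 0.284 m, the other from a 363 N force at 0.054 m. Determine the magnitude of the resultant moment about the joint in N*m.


M = F1 * d1 + F2 * d2
M = 32 * 0.284 + 363 * 0.054
M = 9.0880 + 19.6020
M = 28.6900


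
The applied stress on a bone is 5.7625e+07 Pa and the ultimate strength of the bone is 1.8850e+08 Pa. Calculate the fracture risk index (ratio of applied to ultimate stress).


FRI = applied / ultimate
FRI = 5.7625e+07 / 1.8850e+08
FRI = 0.3057


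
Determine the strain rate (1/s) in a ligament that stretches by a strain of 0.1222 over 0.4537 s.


strain_rate = delta_strain / delta_t
strain_rate = 0.1222 / 0.4537
strain_rate = 0.2693


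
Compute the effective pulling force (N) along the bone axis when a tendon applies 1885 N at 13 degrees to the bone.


F_eff = F_tendon * cos(theta)
theta = 13 deg = 0.2269 rad
cos(theta) = 0.9744
F_eff = 1885 * 0.9744
F_eff = 1836.6876


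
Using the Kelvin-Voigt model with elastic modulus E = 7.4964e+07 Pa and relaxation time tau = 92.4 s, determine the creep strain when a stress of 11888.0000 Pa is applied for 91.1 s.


epsilon(t) = (sigma/E) * (1 - exp(-t/tau))
sigma/E = 11888.0000 / 7.4964e+07 = 1.5858e-04
exp(-t/tau) = exp(-91.1 / 92.4) = 0.3731
epsilon = 1.5858e-04 * (1 - 0.3731)
epsilon = 9.9417e-05


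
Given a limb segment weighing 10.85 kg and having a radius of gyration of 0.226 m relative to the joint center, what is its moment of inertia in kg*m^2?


I = m * k^2
I = 10.85 * 0.226^2
k^2 = 0.0511
I = 0.5542


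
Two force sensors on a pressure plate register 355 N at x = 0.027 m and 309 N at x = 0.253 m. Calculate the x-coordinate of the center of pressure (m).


COP_x = (F1*x1 + F2*x2) / (F1 + F2)
COP_x = (355*0.027 + 309*0.253) / (355 + 309)
Numerator = 87.7620
Denominator = 664
COP_x = 0.1322


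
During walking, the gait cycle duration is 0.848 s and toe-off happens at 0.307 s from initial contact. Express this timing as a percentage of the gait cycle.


pct = (event_time / cycle_time) * 100
pct = (0.307 / 0.848) * 100
ratio = 0.3620
pct = 36.2028


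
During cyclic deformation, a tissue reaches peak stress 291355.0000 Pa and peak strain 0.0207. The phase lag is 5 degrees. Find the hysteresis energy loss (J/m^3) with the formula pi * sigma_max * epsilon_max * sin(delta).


E_loss = pi * sigma_max * epsilon_max * sin(delta)
delta = 5 deg = 0.0873 rad
sin(delta) = 0.0872
E_loss = pi * 291355.0000 * 0.0207 * 0.0872
E_loss = 1651.3484


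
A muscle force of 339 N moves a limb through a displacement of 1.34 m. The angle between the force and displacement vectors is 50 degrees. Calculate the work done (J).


W = F * d * cos(theta)
theta = 50 deg = 0.8727 rad
cos(theta) = 0.6428
W = 339 * 1.34 * 0.6428
W = 291.9927


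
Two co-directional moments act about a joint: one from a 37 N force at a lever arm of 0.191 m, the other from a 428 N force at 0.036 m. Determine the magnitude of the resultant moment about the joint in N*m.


M = F1 * d1 + F2 * d2
M = 37 * 0.191 + 428 * 0.036
M = 7.0670 + 15.4080
M = 22.4750


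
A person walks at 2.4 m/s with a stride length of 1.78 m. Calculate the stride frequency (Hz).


f = v / stride_length
f = 2.4 / 1.78
f = 1.3483


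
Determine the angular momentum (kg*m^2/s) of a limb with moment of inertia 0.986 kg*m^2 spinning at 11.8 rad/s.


L = I * omega
L = 0.986 * 11.8
L = 11.6348


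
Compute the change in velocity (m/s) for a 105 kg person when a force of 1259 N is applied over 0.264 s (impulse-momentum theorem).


J = F * dt = 1259 * 0.264 = 332.3760 N*s
delta_v = J / m
delta_v = 332.3760 / 105
delta_v = 3.1655


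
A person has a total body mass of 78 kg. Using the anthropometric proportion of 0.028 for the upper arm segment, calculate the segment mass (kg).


m_segment = body_mass * fraction
m_segment = 78 * 0.028
m_segment = 2.1840


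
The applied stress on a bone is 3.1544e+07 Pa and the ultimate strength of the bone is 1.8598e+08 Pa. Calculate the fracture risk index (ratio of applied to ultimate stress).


FRI = applied / ultimate
FRI = 3.1544e+07 / 1.8598e+08
FRI = 0.1696


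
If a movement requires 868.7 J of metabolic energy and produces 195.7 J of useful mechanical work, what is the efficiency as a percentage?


eta = (W_mech / E_meta) * 100
eta = (195.7 / 868.7) * 100
ratio = 0.2253
eta = 22.5279


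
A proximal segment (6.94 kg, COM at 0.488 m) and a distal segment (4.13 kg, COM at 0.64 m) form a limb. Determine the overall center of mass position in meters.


COM = (m1*x1 + m2*x2) / (m1 + m2)
COM = (6.94*0.488 + 4.13*0.64) / (6.94 + 4.13)
Numerator = 6.0299
Denominator = 11.0700
COM = 0.5447


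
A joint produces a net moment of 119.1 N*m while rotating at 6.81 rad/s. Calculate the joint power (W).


P = M * omega
P = 119.1 * 6.81
P = 811.0710


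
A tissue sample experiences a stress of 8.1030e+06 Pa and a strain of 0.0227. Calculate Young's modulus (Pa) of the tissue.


E = stress / strain
E = 8.1030e+06 / 0.0227
E = 3.5696e+08


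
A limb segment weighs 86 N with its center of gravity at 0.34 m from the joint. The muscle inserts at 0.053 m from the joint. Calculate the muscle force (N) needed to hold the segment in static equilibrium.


F_muscle = W * d_load / d_muscle
F_muscle = 86 * 0.34 / 0.053
Numerator = 29.2400
F_muscle = 551.6981


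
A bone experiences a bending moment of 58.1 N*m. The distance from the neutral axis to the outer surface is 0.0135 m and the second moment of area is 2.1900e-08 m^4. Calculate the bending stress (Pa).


sigma = M * c / I
sigma = 58.1 * 0.0135 / 2.1900e-08
M * c = 0.7843
sigma = 3.5815e+07


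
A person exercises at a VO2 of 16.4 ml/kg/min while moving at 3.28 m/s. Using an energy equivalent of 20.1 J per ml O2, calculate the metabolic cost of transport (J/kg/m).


Power per kg = VO2 * 20.1 / 60
Power per kg = 16.4 * 20.1 / 60 = 5.4940 W/kg
Cost = power_per_kg / speed
Cost = 5.4940 / 3.28
Cost = 1.6750


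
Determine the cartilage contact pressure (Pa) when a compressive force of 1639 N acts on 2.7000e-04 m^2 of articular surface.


P = F / A
P = 1639 / 2.7000e-04
P = 6.0704e+06


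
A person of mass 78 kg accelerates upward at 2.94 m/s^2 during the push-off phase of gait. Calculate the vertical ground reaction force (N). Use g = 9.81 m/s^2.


GRF = m * (g + a)
GRF = 78 * (9.81 + 2.94)
GRF = 78 * 12.7500
GRF = 994.5000


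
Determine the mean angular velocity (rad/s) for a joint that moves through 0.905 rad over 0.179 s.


omega = delta_theta / delta_t
omega = 0.905 / 0.179
omega = 5.0559


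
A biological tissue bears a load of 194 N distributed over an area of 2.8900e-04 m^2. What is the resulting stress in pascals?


stress = F / A
stress = 194 / 2.8900e-04
stress = 671280.2768


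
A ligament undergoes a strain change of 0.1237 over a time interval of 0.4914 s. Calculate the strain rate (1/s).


strain_rate = delta_strain / delta_t
strain_rate = 0.1237 / 0.4914
strain_rate = 0.2517


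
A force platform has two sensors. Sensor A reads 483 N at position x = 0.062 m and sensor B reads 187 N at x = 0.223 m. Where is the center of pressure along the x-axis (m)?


COP_x = (F1*x1 + F2*x2) / (F1 + F2)
COP_x = (483*0.062 + 187*0.223) / (483 + 187)
Numerator = 71.6470
Denominator = 670
COP_x = 0.1069


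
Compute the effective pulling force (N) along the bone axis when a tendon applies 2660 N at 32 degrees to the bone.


F_eff = F_tendon * cos(theta)
theta = 32 deg = 0.5585 rad
cos(theta) = 0.8480
F_eff = 2660 * 0.8480
F_eff = 2255.8079


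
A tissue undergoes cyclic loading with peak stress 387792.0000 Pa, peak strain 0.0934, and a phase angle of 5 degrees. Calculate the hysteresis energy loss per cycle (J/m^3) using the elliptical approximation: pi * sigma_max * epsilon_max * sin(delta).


E_loss = pi * sigma_max * epsilon_max * sin(delta)
delta = 5 deg = 0.0873 rad
sin(delta) = 0.0872
E_loss = pi * 387792.0000 * 0.0934 * 0.0872
E_loss = 9917.2578


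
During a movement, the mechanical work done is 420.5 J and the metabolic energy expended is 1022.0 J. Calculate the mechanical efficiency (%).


eta = (W_mech / E_meta) * 100
eta = (420.5 / 1022.0) * 100
ratio = 0.4114
eta = 41.1448


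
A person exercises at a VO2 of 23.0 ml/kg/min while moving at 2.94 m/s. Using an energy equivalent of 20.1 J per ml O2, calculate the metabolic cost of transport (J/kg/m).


Power per kg = VO2 * 20.1 / 60
Power per kg = 23.0 * 20.1 / 60 = 7.7050 W/kg
Cost = power_per_kg / speed
Cost = 7.7050 / 2.94
Cost = 2.6207


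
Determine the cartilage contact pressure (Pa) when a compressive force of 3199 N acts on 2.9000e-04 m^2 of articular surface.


P = F / A
P = 3199 / 2.9000e-04
P = 1.1031e+07


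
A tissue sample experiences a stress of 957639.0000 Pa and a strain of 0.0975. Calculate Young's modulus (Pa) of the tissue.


E = stress / strain
E = 957639.0000 / 0.0975
E = 9.8219e+06


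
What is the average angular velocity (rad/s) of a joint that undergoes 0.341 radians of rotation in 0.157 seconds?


omega = delta_theta / delta_t
omega = 0.341 / 0.157
omega = 2.1720


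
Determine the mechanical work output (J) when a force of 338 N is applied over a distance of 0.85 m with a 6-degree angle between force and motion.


W = F * d * cos(theta)
theta = 6 deg = 0.1047 rad
cos(theta) = 0.9945
W = 338 * 0.85 * 0.9945
W = 285.7261


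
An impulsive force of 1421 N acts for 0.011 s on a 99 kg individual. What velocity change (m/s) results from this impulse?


J = F * dt = 1421 * 0.011 = 15.6310 N*s
delta_v = J / m
delta_v = 15.6310 / 99
delta_v = 0.1579


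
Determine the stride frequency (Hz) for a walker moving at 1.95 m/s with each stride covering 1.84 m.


f = v / stride_length
f = 1.95 / 1.84
f = 1.0598


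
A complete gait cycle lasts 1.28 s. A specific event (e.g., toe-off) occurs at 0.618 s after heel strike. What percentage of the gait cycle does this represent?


pct = (event_time / cycle_time) * 100
pct = (0.618 / 1.28) * 100
ratio = 0.4828
pct = 48.2812


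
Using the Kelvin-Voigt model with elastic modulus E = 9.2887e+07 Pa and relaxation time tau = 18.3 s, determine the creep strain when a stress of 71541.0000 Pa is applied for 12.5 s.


epsilon(t) = (sigma/E) * (1 - exp(-t/tau))
sigma/E = 71541.0000 / 9.2887e+07 = 7.7019e-04
exp(-t/tau) = exp(-12.5 / 18.3) = 0.5051
epsilon = 7.7019e-04 * (1 - 0.5051)
epsilon = 3.8119e-04


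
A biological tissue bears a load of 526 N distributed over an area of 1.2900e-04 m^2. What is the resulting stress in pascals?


stress = F / A
stress = 526 / 1.2900e-04
stress = 4.0775e+06


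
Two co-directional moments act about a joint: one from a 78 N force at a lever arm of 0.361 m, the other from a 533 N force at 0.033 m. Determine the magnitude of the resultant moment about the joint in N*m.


M = F1 * d1 + F2 * d2
M = 78 * 0.361 + 533 * 0.033
M = 28.1580 + 17.5890
M = 45.7470


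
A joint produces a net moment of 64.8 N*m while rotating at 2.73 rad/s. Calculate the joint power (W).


P = M * omega
P = 64.8 * 2.73
P = 176.9040


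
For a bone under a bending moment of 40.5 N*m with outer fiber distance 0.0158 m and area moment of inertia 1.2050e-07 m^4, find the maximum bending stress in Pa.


sigma = M * c / I
sigma = 40.5 * 0.0158 / 1.2050e-07
M * c = 0.6399
sigma = 5.3104e+06


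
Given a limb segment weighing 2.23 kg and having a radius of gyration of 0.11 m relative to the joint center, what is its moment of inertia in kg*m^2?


I = m * k^2
I = 2.23 * 0.11^2
k^2 = 0.0121
I = 0.0270


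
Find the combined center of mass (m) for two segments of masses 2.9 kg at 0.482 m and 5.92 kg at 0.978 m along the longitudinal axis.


COM = (m1*x1 + m2*x2) / (m1 + m2)
COM = (2.9*0.482 + 5.92*0.978) / (2.9 + 5.92)
Numerator = 7.1876
Denominator = 8.8200
COM = 0.8149


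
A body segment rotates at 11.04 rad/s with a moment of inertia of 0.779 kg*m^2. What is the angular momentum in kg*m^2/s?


L = I * omega
L = 0.779 * 11.04
L = 8.6002


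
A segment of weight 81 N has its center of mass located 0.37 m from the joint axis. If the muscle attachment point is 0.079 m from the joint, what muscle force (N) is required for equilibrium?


F_muscle = W * d_load / d_muscle
F_muscle = 81 * 0.37 / 0.079
Numerator = 29.9700
F_muscle = 379.3671


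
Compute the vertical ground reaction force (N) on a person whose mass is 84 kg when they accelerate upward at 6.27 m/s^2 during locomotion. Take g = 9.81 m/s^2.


GRF = m * (g + a)
GRF = 84 * (9.81 + 6.27)
GRF = 84 * 16.0800
GRF = 1350.7200


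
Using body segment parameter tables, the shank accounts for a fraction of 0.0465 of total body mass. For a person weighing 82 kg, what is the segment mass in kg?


m_segment = body_mass * fraction
m_segment = 82 * 0.0465
m_segment = 3.8130


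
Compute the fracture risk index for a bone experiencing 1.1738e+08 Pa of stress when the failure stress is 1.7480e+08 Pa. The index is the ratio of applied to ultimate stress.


FRI = applied / ultimate
FRI = 1.1738e+08 / 1.7480e+08
FRI = 0.6715


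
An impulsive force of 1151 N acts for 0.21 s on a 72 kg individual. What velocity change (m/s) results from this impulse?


J = F * dt = 1151 * 0.21 = 241.7100 N*s
delta_v = J / m
delta_v = 241.7100 / 72
delta_v = 3.3571


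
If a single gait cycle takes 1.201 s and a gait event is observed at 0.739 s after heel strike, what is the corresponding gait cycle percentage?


pct = (event_time / cycle_time) * 100
pct = (0.739 / 1.201) * 100
ratio = 0.6153
pct = 61.5321


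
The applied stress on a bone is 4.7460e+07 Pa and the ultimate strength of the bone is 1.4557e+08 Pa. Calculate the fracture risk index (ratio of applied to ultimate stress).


FRI = applied / ultimate
FRI = 4.7460e+07 / 1.4557e+08
FRI = 0.3260


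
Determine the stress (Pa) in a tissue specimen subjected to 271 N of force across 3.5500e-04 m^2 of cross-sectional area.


stress = F / A
stress = 271 / 3.5500e-04
stress = 763380.2817


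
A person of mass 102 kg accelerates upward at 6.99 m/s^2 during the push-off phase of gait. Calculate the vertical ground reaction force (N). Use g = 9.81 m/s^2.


GRF = m * (g + a)
GRF = 102 * (9.81 + 6.99)
GRF = 102 * 16.8000
GRF = 1713.6000


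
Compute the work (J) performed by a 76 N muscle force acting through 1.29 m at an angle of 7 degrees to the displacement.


W = F * d * cos(theta)
theta = 7 deg = 0.1222 rad
cos(theta) = 0.9925
W = 76 * 1.29 * 0.9925
W = 97.3092


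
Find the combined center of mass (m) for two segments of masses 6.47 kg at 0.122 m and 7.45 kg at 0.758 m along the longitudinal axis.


COM = (m1*x1 + m2*x2) / (m1 + m2)
COM = (6.47*0.122 + 7.45*0.758) / (6.47 + 7.45)
Numerator = 6.4364
Denominator = 13.9200
COM = 0.4624


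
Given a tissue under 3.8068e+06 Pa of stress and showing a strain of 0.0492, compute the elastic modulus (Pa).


E = stress / strain
E = 3.8068e+06 / 0.0492
E = 7.7374e+07


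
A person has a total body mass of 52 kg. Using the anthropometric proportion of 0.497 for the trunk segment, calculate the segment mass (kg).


m_segment = body_mass * fraction
m_segment = 52 * 0.497
m_segment = 25.8440


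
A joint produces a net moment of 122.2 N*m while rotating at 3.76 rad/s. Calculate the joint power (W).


P = M * omega
P = 122.2 * 3.76
P = 459.4720


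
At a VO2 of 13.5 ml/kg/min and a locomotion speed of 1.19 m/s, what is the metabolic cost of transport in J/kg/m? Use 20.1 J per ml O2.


Power per kg = VO2 * 20.1 / 60
Power per kg = 13.5 * 20.1 / 60 = 4.5225 W/kg
Cost = power_per_kg / speed
Cost = 4.5225 / 1.19
Cost = 3.8004


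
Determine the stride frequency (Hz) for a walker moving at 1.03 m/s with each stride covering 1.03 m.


f = v / stride_length
f = 1.03 / 1.03
f = 1.0000


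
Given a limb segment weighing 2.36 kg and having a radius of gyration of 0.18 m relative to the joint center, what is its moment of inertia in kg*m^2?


I = m * k^2
I = 2.36 * 0.18^2
k^2 = 0.0324
I = 0.0765


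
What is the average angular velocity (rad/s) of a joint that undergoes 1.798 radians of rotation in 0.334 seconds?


omega = delta_theta / delta_t
omega = 1.798 / 0.334
omega = 5.3832


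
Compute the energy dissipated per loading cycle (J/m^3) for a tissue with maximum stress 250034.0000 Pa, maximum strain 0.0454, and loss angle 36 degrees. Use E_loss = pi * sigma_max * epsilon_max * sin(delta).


E_loss = pi * sigma_max * epsilon_max * sin(delta)
delta = 36 deg = 0.6283 rad
sin(delta) = 0.5878
E_loss = pi * 250034.0000 * 0.0454 * 0.5878
E_loss = 20961.5542


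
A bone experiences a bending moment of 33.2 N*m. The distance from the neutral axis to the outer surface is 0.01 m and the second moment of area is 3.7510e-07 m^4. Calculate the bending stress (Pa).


sigma = M * c / I
sigma = 33.2 * 0.01 / 3.7510e-07
M * c = 0.3320
sigma = 885097.3074


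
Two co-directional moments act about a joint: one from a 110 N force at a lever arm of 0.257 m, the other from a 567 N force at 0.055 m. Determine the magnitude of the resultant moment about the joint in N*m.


M = F1 * d1 + F2 * d2
M = 110 * 0.257 + 567 * 0.055
M = 28.2700 + 31.1850
M = 59.4550


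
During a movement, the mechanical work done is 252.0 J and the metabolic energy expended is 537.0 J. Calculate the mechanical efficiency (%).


eta = (W_mech / E_meta) * 100
eta = (252.0 / 537.0) * 100
ratio = 0.4693
eta = 46.9274


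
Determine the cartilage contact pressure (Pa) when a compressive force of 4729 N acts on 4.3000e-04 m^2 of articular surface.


P = F / A
P = 4729 / 4.3000e-04
P = 1.0998e+07


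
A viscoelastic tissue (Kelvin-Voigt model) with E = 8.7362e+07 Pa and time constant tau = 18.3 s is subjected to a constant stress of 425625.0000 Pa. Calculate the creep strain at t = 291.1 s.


epsilon(t) = (sigma/E) * (1 - exp(-t/tau))
sigma/E = 425625.0000 / 8.7362e+07 = 0.0049
exp(-t/tau) = exp(-291.1 / 18.3) = 1.2349e-07
epsilon = 0.0049 * (1 - 1.2349e-07)
epsilon = 0.0049


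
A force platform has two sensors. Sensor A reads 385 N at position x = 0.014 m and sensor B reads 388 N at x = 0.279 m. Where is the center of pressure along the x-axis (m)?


COP_x = (F1*x1 + F2*x2) / (F1 + F2)
COP_x = (385*0.014 + 388*0.279) / (385 + 388)
Numerator = 113.6420
Denominator = 773
COP_x = 0.1470


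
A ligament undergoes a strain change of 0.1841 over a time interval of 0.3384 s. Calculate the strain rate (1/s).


strain_rate = delta_strain / delta_t
strain_rate = 0.1841 / 0.3384
strain_rate = 0.5440


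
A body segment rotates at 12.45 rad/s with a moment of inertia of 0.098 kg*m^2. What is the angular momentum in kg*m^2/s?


L = I * omega
L = 0.098 * 12.45
L = 1.2201


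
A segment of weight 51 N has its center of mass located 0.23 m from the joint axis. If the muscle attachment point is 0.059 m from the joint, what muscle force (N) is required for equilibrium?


F_muscle = W * d_load / d_muscle
F_muscle = 51 * 0.23 / 0.059
Numerator = 11.7300
F_muscle = 198.8136


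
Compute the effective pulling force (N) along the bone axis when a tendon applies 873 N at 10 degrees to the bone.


F_eff = F_tendon * cos(theta)
theta = 10 deg = 0.1745 rad
cos(theta) = 0.9848
F_eff = 873 * 0.9848
F_eff = 859.7372


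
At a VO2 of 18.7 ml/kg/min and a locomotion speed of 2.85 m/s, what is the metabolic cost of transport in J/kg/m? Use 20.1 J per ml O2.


Power per kg = VO2 * 20.1 / 60
Power per kg = 18.7 * 20.1 / 60 = 6.2645 W/kg
Cost = power_per_kg / speed
Cost = 6.2645 / 2.85
Cost = 2.1981


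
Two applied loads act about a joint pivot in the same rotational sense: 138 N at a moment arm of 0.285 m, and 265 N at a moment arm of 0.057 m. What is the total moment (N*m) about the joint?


M = F1 * d1 + F2 * d2
M = 138 * 0.285 + 265 * 0.057
M = 39.3300 + 15.1050
M = 54.4350


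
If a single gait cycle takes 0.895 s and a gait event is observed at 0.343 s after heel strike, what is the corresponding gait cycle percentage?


pct = (event_time / cycle_time) * 100
pct = (0.343 / 0.895) * 100
ratio = 0.3832
pct = 38.3240


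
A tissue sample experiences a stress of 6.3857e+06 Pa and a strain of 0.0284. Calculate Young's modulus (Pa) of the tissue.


E = stress / strain
E = 6.3857e+06 / 0.0284
E = 2.2485e+08


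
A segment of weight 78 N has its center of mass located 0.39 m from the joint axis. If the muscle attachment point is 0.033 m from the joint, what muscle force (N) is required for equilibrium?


F_muscle = W * d_load / d_muscle
F_muscle = 78 * 0.39 / 0.033
Numerator = 30.4200
F_muscle = 921.8182


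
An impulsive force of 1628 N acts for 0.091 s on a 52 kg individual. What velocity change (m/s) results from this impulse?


J = F * dt = 1628 * 0.091 = 148.1480 N*s
delta_v = J / m
delta_v = 148.1480 / 52
delta_v = 2.8490


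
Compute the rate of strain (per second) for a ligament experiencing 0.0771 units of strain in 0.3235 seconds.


strain_rate = delta_strain / delta_t
strain_rate = 0.0771 / 0.3235
strain_rate = 0.2383


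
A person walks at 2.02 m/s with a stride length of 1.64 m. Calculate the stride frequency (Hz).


f = v / stride_length
f = 2.02 / 1.64
f = 1.2317


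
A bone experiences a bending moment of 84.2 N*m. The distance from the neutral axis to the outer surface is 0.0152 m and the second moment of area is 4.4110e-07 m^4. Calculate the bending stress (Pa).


sigma = M * c / I
sigma = 84.2 * 0.0152 / 4.4110e-07
M * c = 1.2798
sigma = 2.9015e+06


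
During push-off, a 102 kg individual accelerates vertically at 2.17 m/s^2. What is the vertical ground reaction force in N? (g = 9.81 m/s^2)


GRF = m * (g + a)
GRF = 102 * (9.81 + 2.17)
GRF = 102 * 11.9800
GRF = 1221.9600


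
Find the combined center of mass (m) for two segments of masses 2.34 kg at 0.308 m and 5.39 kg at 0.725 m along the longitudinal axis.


COM = (m1*x1 + m2*x2) / (m1 + m2)
COM = (2.34*0.308 + 5.39*0.725) / (2.34 + 5.39)
Numerator = 4.6285
Denominator = 7.7300
COM = 0.5988


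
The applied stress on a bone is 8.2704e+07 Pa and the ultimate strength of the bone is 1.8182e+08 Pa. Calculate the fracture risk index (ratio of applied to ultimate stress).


FRI = applied / ultimate
FRI = 8.2704e+07 / 1.8182e+08
FRI = 0.4549


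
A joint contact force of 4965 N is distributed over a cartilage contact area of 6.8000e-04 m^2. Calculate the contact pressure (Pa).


P = F / A
P = 4965 / 6.8000e-04
P = 7.3015e+06


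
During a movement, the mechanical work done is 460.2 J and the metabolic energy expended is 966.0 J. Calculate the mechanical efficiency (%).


eta = (W_mech / E_meta) * 100
eta = (460.2 / 966.0) * 100
ratio = 0.4764
eta = 47.6398


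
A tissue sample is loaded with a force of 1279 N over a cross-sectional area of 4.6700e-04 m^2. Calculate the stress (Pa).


stress = F / A
stress = 1279 / 4.6700e-04
stress = 2.7388e+06


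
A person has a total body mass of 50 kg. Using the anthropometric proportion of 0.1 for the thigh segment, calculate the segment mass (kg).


m_segment = body_mass * fraction
m_segment = 50 * 0.1
m_segment = 5.0000


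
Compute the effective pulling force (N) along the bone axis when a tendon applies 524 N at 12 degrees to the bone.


F_eff = F_tendon * cos(theta)
theta = 12 deg = 0.2094 rad
cos(theta) = 0.9781
F_eff = 524 * 0.9781
F_eff = 512.5493


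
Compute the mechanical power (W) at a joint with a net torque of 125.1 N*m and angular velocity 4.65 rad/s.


P = M * omega
P = 125.1 * 4.65
P = 581.7150


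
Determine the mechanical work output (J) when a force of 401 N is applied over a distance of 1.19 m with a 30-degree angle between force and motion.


W = F * d * cos(theta)
theta = 30 deg = 0.5236 rad
cos(theta) = 0.8660
W = 401 * 1.19 * 0.8660
W = 413.2587


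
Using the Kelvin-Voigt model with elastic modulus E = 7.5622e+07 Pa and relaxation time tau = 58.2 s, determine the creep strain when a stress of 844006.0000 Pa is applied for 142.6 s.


epsilon(t) = (sigma/E) * (1 - exp(-t/tau))
sigma/E = 844006.0000 / 7.5622e+07 = 0.0112
exp(-t/tau) = exp(-142.6 / 58.2) = 0.0863
epsilon = 0.0112 * (1 - 0.0863)
epsilon = 0.0102


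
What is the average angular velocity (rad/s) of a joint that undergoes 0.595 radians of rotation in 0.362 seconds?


omega = delta_theta / delta_t
omega = 0.595 / 0.362
omega = 1.6436


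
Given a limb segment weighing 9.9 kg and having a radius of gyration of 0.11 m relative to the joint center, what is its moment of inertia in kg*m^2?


I = m * k^2
I = 9.9 * 0.11^2
k^2 = 0.0121
I = 0.1198


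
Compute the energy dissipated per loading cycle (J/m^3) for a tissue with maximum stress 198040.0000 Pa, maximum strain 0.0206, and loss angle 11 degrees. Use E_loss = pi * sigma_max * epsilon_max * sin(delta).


E_loss = pi * sigma_max * epsilon_max * sin(delta)
delta = 11 deg = 0.1920 rad
sin(delta) = 0.1908
E_loss = pi * 198040.0000 * 0.0206 * 0.1908
E_loss = 2445.5067


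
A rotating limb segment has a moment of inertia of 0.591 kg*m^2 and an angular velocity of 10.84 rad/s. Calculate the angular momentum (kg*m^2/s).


L = I * omega
L = 0.591 * 10.84
L = 6.4064


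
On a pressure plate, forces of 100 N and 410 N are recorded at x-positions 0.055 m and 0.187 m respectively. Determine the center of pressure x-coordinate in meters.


COP_x = (F1*x1 + F2*x2) / (F1 + F2)
COP_x = (100*0.055 + 410*0.187) / (100 + 410)
Numerator = 82.1700
Denominator = 510
COP_x = 0.1611


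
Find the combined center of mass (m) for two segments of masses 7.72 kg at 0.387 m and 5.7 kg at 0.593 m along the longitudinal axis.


COM = (m1*x1 + m2*x2) / (m1 + m2)
COM = (7.72*0.387 + 5.7*0.593) / (7.72 + 5.7)
Numerator = 6.3677
Denominator = 13.4200
COM = 0.4745
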